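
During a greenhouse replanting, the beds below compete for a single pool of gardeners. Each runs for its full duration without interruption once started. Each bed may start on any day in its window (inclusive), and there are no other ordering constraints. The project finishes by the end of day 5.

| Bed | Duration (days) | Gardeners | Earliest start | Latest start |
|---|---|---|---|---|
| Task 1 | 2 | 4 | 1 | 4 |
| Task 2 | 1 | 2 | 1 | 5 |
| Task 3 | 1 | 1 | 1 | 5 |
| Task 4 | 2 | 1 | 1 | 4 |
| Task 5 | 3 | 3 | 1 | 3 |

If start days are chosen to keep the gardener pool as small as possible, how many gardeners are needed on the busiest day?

5

Early-start (Task 1@1, Task 2@1, Task 3@1, Task 4@1, Task 5@1) gives peak 11: d1:11  d2:8  d3:3  d4:0  d5:0.
Shift Task 2→3, Task 4→4, Task 5→3.
Schedule Task 1@1, Task 2@3, Task 3@1, Task 4@4, Task 5@3: d1:5  d2:4  d3:5  d4:4  d5:4 — peak 5.
Total gardener-days = 22 over 5 days ⇒ peak ≥ ⌈22/5⌉ = 5, so 5 is optimal.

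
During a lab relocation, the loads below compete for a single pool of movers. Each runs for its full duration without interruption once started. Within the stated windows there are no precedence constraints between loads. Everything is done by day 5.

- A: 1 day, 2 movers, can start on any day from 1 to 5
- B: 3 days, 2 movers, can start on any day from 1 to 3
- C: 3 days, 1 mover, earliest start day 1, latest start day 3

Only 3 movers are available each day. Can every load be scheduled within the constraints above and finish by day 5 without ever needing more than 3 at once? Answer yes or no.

yes

Schedule A@1, B@2, C@1: d1:3  d2:3  d3:3  d4:2  d5:0 — peak 3 ≤ 3.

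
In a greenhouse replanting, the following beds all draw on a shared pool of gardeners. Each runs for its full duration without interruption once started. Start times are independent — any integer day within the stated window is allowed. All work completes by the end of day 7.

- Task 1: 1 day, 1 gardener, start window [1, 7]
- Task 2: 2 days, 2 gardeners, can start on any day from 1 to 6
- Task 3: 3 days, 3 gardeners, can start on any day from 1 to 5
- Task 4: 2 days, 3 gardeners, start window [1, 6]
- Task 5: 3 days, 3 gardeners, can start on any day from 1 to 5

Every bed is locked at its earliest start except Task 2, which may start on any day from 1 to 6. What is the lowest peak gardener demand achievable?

10

Task 2@1: d1:12  d2:11  d3:6  d4:0  d5:0  d6:0  d7:0 → peak 12
Task 2@2: d1:10  d2:11  d3:8  d4:0  d5:0  d6:0  d7:0 → peak 11
Task 2@3: d1:10  d2:9  d3:8  d4:2  d5:0  d6:0  d7:0 → peak 10
Task 2@4: d1:10  d2:9  d3:6  d4:2  d5:2  d6:0  d7:0 → peak 10
Task 2@5: d1:10  d2:9  d3:6  d4:0  d5:2  d6:2  d7:0 → peak 10
Task 2@6: d1:10  d2:9  d3:6  d4:0  d5:0  d6:2  d7:2 → peak 10
Best is Task 2@3, peak 10.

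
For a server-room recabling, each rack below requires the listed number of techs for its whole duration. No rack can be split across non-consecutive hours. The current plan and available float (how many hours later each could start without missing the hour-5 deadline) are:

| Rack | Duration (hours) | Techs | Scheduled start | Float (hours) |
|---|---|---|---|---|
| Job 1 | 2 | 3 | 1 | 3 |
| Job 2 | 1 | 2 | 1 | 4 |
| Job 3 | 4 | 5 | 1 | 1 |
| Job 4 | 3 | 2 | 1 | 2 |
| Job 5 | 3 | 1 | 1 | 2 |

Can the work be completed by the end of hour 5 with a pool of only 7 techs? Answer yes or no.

no

Total tech-hours = 37; over 5 hours the average is 37/5 > 7, so some hour must exceed 7.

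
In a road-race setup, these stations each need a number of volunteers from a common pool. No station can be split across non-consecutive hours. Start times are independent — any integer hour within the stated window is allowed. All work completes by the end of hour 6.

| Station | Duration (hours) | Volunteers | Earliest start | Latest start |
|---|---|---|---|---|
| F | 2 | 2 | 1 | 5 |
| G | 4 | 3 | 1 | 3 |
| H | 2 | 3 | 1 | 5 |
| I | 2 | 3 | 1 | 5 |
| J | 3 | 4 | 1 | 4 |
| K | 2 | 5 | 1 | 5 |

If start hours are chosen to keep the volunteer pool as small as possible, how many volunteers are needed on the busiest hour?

9

Early-start (F@1, G@1, H@1, I@1, J@1, K@1) gives peak 20: h1:20  h2:20  h3:7  h4:3  h5:0  h6:0.
Shift F→3, J→3, K→5.
Schedule F@3, G@1, H@1, I@1, J@3, K@5: h1:9  h2:9  h3:9  h4:9  h5:9  h6:5 — peak 9.
Total volunteer-hours = 50 over 6 hours ⇒ peak ≥ ⌈50/6⌉ = 9, so 9 is optimal.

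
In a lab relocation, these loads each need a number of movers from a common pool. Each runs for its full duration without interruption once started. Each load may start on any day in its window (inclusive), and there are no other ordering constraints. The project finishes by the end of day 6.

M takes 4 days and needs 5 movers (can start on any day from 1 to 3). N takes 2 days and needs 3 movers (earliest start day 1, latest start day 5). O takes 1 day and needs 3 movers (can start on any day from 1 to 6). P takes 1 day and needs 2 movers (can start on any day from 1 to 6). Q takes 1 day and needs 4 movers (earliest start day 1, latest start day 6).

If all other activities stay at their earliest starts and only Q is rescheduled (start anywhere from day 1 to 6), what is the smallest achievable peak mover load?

13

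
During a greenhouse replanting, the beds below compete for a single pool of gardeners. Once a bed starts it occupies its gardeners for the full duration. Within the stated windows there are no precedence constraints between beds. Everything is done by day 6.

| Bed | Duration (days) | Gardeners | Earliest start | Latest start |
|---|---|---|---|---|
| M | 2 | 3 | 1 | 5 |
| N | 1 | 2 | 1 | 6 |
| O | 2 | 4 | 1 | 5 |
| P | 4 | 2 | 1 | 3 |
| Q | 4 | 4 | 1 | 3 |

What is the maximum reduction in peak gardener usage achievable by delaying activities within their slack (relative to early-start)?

Early-start peak: d1:15  d2:13  d3:6  d4:6  d5:0  d6:0 ⇒ 15.
Leveled (M@1, N@1, O@5, P@1, Q@3): d1:7  d2:5  d3:6  d4:6  d5:8  d6:8 ⇒ 8.
Reduction 15 − 8 = 7.

7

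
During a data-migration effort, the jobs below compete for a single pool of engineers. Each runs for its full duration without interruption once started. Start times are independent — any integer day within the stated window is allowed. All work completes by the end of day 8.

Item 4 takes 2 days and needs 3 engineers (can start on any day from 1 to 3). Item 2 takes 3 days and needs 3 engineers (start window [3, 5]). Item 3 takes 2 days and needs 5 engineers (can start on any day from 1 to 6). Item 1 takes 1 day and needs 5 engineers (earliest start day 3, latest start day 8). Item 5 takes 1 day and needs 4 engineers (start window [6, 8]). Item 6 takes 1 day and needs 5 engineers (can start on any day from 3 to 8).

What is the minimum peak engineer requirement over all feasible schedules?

6

Early-start (Item 4@1, Item 2@3, Item 3@1, Item 1@3, Item 5@6, Item 6@3) gives peak 13: d1:8  d2:8  d3:13  d4:3  d5:3  d6:4  d7:0  d8:0.
Shift Item 4→3, Item 1→6, Item 5→7, Item 6→8.
Schedule Item 4@3, Item 2@3, Item 3@1, Item 1@6, Item 5@7, Item 6@8: d1:5  d2:5  d3:6  d4:6  d5:3  d6:5  d7:4  d8:5 — peak 6.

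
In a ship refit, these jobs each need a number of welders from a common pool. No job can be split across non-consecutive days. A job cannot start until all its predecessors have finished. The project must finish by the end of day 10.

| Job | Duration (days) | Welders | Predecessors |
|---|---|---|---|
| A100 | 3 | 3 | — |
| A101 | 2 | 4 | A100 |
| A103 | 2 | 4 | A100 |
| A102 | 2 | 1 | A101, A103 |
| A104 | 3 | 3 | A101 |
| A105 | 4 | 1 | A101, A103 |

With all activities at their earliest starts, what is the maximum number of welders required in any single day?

8

Early-start schedule: A100@1, A101@4, A103@4, A102@6, A104@6, A105@6.
Load per day: day 1: 3, day 2: 3, day 3: 3, day 4: 8, day 5: 8, day 6: 5, day 7: 5, day 8: 4, day 9: 1, day 10: 0.
Peak is 8.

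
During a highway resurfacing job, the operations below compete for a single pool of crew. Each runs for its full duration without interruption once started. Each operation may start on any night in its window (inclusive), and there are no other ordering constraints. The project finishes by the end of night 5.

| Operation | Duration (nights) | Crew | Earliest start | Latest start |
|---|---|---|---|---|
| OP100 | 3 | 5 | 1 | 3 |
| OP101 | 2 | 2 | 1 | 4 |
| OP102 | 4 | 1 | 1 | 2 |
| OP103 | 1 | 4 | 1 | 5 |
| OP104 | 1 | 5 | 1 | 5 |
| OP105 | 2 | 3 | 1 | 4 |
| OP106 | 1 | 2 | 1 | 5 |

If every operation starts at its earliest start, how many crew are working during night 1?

22

At early start, night 1 has: OP100, OP101, OP102, OP103, OP104, OP105, OP106.
Demand: 5 + 2 + 1 + 4 + 5 + 3 + 2 = 22.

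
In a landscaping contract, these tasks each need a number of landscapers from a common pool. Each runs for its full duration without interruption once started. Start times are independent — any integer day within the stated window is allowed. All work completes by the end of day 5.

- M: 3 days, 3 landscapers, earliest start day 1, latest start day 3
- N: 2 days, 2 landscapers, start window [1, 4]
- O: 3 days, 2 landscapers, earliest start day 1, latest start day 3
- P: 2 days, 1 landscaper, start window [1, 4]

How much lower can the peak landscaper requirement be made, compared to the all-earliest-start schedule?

3

Early-start peak: d1:8  d2:8  d3:5  d4:0  d5:0 ⇒ 8.
Leveled (M@1, N@1, O@3, P@4): d1:5  d2:5  d3:5  d4:3  d5:3 ⇒ 5.
Reduction 8 − 5 = 3.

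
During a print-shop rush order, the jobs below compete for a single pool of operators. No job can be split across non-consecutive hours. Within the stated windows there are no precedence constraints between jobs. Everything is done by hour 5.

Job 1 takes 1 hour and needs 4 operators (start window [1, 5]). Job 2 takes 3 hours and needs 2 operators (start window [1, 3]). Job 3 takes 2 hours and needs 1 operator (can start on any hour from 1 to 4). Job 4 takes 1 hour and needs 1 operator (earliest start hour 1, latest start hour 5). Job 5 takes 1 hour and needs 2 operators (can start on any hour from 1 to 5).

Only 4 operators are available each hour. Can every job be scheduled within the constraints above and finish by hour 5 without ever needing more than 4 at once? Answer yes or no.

Schedule Job 1@1, Job 2@2, Job 3@2, Job 4@2, Job 5@4: h1:4  h2:4  h3:3  h4:4  h5:0 — peak 4 ≤ 4.

yes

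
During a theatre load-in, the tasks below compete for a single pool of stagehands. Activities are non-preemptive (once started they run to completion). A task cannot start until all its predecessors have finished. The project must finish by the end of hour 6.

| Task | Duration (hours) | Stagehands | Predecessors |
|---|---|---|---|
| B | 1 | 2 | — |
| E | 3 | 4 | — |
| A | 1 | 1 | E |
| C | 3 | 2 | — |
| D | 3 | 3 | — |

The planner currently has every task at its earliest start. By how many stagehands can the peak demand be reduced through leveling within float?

5

Early-start peak: h1:11  h2:9  h3:9  h4:1  h5:0  h6:0 ⇒ 11.
Leveled (B@1, E@1, A@4, C@2, D@4): h1:6  h2:6  h3:6  h4:6  h5:3  h6:3 ⇒ 6.
Reduction 11 − 6 = 5.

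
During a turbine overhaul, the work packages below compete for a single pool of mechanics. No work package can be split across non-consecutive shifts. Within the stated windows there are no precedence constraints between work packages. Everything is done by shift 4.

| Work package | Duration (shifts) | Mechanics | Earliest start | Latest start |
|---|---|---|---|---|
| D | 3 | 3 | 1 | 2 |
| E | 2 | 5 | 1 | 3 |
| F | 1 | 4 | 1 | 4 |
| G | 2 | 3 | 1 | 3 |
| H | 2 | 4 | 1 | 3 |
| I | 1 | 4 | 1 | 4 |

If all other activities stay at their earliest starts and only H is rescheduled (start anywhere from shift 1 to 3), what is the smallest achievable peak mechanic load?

H@1: s1:23  s2:15  s3:3  s4:0 → peak 23
H@2: s1:19  s2:15  s3:7  s4:0 → peak 19
H@3: s1:19  s2:11  s3:7  s4:4 → peak 19
Best is H@2, peak 19.

19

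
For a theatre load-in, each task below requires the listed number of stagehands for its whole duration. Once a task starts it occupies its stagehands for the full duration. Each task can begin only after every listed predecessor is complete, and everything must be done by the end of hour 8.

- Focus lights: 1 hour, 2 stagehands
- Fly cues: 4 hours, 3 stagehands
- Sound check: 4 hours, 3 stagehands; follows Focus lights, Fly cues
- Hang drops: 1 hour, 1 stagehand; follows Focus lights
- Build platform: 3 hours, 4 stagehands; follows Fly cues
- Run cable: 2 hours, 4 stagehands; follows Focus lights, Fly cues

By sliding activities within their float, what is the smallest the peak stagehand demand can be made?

11

Schedule Focus lights@1, Fly cues@1, Sound check@5, Hang drops@2, Build platform@5, Run cable@5: h1:5  h2:4  h3:3  h4:3  h5:11  h6:11  h7:7  h8:3 — peak 11.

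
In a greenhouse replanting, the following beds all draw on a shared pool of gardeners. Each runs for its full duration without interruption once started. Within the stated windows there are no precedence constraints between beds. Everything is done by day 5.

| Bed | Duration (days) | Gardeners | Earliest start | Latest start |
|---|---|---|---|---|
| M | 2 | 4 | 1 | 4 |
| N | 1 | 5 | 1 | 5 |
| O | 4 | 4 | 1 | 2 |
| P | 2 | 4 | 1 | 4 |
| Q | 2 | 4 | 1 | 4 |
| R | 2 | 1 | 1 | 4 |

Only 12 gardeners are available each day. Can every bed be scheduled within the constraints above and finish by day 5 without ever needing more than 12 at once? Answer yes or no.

yes

Schedule M@1, N@1, O@2, P@2, Q@3, R@4: d1:9  d2:12  d3:12  d4:9  d5:5 — peak 12 ≤ 12.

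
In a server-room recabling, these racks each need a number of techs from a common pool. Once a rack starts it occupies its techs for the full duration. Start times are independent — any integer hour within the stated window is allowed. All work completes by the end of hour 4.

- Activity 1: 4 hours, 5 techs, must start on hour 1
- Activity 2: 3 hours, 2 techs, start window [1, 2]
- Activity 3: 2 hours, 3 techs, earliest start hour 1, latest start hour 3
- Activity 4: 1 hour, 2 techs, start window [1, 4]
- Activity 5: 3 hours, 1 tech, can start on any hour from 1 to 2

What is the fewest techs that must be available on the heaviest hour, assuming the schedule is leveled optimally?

11

Early-start (Activity 1@1, Activity 2@1, Activity 3@1, Activity 4@1, Activity 5@1) gives peak 13: h1:13  h2:11  h3:8  h4:5.
Shift Activity 4→3.
Schedule Activity 1@1, Activity 2@1, Activity 3@1, Activity 4@3, Activity 5@1: h1:11  h2:11  h3:10  h4:5 — peak 11.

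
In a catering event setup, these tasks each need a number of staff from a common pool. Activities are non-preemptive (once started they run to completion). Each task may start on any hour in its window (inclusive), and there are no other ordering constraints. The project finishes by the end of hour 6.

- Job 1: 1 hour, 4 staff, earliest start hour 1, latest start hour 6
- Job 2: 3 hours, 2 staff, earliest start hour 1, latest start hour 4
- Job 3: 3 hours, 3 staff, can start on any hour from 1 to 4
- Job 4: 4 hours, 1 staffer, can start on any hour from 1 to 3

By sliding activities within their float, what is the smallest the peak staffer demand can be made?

Early-start (Job 1@1, Job 2@1, Job 3@1, Job 4@1) gives peak 10: h1:10  h2:6  h3:6  h4:1  h5:0  h6:0.
Shift Job 3→2, Job 4→2.
Schedule Job 1@1, Job 2@1, Job 3@2, Job 4@2: h1:6  h2:6  h3:6  h4:4  h5:1  h6:0 — peak 6.

6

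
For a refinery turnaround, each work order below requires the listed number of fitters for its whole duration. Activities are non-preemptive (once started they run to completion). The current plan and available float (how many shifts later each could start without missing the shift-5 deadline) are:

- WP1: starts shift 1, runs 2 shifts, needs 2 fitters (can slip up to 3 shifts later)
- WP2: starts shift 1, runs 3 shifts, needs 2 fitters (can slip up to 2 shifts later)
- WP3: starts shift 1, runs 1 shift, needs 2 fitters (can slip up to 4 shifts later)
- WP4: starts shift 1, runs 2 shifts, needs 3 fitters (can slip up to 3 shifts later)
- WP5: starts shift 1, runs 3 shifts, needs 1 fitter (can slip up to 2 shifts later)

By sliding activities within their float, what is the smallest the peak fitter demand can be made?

Early-start (WP1@1, WP2@1, WP3@1, WP4@1, WP5@1) gives peak 10: s1:10  s2:8  s3:3  s4:0  s5:0.
Shift WP3→3, WP4→4.
Schedule WP1@1, WP2@1, WP3@3, WP4@4, WP5@1: s1:5  s2:5  s3:5  s4:3  s5:3 — peak 5.
Total fitter-shifts = 21 over 5 shifts ⇒ peak ≥ ⌈21/5⌉ = 5, so 5 is optimal.

5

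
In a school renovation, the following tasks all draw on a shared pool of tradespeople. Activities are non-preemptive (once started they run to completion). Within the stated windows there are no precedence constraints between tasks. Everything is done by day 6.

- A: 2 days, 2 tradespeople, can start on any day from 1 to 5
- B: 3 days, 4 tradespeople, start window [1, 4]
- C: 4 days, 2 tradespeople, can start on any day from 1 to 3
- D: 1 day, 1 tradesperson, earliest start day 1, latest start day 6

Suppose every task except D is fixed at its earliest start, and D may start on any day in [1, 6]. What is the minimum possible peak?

8

D@1: d1:9  d2:8  d3:6  d4:2  d5:0  d6:0 → peak 9
D@2: d1:8  d2:9  d3:6  d4:2  d5:0  d6:0 → peak 9
D@3: d1:8  d2:8  d3:7  d4:2  d5:0  d6:0 → peak 8
D@4: d1:8  d2:8  d3:6  d4:3  d5:0  d6:0 → peak 8
D@5: d1:8  d2:8  d3:6  d4:2  d5:1  d6:0 → peak 8
D@6: d1:8  d2:8  d3:6  d4:2  d5:0  d6:1 → peak 8
Best is D@3, peak 8.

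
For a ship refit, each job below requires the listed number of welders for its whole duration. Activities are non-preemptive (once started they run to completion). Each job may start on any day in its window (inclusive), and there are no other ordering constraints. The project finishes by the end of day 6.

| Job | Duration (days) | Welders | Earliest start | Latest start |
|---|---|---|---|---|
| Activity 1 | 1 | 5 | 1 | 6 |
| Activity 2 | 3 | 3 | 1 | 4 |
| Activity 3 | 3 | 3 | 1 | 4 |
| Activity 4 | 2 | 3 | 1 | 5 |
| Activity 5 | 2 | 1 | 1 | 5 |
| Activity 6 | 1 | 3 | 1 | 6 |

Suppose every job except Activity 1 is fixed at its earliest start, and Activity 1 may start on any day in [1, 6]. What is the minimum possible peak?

13

Activity 1@1: d1:18  d2:10  d3:6  d4:0  d5:0  d6:0 → peak 18
Activity 1@2: d1:13  d2:15  d3:6  d4:0  d5:0  d6:0 → peak 15
Activity 1@3: d1:13  d2:10  d3:11  d4:0  d5:0  d6:0 → peak 13
Activity 1@4: d1:13  d2:10  d3:6  d4:5  d5:0  d6:0 → peak 13
Activity 1@5: d1:13  d2:10  d3:6  d4:0  d5:5  d6:0 → peak 13
Activity 1@6: d1:13  d2:10  d3:6  d4:0  d5:0  d6:5 → peak 13
Best is Activity 1@3, peak 13.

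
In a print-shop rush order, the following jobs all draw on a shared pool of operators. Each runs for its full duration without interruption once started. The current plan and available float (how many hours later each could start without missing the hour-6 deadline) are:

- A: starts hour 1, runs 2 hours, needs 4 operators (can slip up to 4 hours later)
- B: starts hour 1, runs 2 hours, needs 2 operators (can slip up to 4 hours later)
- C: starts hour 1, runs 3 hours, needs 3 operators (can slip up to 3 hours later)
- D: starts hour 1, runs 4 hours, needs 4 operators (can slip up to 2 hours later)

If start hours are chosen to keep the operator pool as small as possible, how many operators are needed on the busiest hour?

7

Early-start (A@1, B@1, C@1, D@1) gives peak 13: h1:13  h2:13  h3:7  h4:4  h5:0  h6:0.
Shift C→3, D→3.
Schedule A@1, B@1, C@3, D@3: h1:6  h2:6  h3:7  h4:7  h5:7  h6:4 — peak 7.
Total operator-hours = 37 over 6 hours ⇒ peak ≥ ⌈37/6⌉ = 7, so 7 is optimal.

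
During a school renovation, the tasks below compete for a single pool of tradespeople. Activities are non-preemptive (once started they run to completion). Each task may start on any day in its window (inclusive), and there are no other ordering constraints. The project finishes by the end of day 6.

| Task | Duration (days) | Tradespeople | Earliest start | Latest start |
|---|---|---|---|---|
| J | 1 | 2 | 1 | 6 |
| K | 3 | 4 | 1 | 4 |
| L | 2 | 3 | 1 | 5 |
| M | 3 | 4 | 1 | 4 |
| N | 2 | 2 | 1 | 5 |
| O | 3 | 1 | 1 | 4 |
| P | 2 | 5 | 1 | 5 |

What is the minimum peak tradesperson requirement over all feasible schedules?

Early-start (J@1, K@1, L@1, M@1, N@1, O@1, P@1) gives peak 21: d1:21  d2:19  d3:9  d4:0  d5:0  d6:0.
Shift M→4, N→3, O→2, P→5.
Schedule J@1, K@1, L@1, M@4, N@3, O@2, P@5: d1:9  d2:8  d3:7  d4:7  d5:9  d6:9 — peak 9.
Total tradesperson-days = 49 over 6 days ⇒ peak ≥ ⌈49/6⌉ = 9, so 9 is optimal.

9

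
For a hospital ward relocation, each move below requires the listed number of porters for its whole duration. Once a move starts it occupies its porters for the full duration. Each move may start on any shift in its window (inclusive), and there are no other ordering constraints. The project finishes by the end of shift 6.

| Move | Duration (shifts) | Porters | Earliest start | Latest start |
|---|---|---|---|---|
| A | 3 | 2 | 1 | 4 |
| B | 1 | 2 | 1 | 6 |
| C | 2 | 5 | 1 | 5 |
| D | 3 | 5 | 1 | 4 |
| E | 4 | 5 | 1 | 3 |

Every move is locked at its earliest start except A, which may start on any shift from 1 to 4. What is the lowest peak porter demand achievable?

17

A@1: s1:19  s2:17  s3:12  s4:5  s5:0  s6:0 → peak 19
A@2: s1:17  s2:17  s3:12  s4:7  s5:0  s6:0 → peak 17
A@3: s1:17  s2:15  s3:12  s4:7  s5:2  s6:0 → peak 17
A@4: s1:17  s2:15  s3:10  s4:7  s5:2  s6:2 → peak 17
Best is A@2, peak 17.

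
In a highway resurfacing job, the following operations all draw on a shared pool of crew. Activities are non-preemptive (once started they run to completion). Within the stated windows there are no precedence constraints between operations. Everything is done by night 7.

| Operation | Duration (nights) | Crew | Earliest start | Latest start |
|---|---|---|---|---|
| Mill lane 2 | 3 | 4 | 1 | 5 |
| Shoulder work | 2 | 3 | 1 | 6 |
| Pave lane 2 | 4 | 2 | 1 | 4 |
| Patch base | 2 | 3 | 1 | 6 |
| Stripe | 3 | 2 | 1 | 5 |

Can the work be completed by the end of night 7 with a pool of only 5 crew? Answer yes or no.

Total crew member-nights = 38; over 7 nights the average is 38/7 > 5, so some night must exceed 5.

no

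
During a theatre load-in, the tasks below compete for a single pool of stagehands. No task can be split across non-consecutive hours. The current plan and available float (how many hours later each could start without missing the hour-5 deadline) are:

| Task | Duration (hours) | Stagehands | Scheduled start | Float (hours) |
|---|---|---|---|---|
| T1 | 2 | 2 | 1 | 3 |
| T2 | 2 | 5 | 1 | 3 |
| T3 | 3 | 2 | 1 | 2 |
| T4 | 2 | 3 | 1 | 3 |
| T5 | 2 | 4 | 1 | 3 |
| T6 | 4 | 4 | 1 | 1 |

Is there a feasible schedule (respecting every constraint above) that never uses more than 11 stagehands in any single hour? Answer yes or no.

no

The minimum achievable peak is 12; 11 < 12, so no feasible schedule stays within the cap.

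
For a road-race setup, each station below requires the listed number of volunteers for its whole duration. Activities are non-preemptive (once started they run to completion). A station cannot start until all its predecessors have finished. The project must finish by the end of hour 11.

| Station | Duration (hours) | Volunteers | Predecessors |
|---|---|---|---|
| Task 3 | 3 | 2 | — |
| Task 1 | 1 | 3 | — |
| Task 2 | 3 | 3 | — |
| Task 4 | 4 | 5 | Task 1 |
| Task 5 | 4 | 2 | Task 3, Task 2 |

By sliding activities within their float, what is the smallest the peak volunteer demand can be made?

5

Early-start (Task 3@1, Task 1@1, Task 2@1, Task 4@2, Task 5@4) gives peak 10: h1:8  h2:10  h3:10  h4:7  h5:7  h6:2  h7:2  h8:0  h9:0  h10:0  h11:0.
Shift Task 1→4, Task 4→8.
Schedule Task 3@1, Task 1@4, Task 2@1, Task 4@8, Task 5@4: h1:5  h2:5  h3:5  h4:5  h5:2  h6:2  h7:2  h8:5  h9:5  h10:5  h11:5 — peak 5.
Total volunteer-hours = 46 over 11 hours ⇒ peak ≥ ⌈46/11⌉ = 5, so 5 is optimal.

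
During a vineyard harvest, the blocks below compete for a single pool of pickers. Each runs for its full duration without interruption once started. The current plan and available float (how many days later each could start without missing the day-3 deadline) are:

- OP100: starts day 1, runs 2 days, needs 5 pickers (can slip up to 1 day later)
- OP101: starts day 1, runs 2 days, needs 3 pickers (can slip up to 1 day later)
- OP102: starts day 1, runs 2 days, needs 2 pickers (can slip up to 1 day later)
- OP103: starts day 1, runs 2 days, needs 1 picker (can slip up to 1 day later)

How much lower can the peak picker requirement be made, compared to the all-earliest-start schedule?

0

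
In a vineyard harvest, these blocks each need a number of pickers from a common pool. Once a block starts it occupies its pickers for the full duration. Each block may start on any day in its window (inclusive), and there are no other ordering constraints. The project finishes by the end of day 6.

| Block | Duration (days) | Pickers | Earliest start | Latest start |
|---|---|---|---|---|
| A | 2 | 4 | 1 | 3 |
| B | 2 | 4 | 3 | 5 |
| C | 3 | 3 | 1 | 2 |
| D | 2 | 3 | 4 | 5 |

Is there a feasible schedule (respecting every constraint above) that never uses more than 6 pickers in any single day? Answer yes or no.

no

The minimum achievable peak is 7; 6 < 7, so no feasible schedule stays within the cap.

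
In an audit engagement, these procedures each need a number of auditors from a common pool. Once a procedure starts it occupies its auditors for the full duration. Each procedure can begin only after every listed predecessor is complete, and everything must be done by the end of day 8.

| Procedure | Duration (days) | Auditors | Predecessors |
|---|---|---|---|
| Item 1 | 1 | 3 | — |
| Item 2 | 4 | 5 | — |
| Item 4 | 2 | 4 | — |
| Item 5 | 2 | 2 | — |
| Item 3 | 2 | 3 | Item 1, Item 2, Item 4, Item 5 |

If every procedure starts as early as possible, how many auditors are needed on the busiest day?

14

Early-start schedule: Item 1@1, Item 2@1, Item 4@1, Item 5@1, Item 3@5.
Load per day: day 1: 14, day 2: 11, day 3: 5, day 4: 5, day 5: 3, day 6: 3, day 7: 0, day 8: 0.
Peak is 14.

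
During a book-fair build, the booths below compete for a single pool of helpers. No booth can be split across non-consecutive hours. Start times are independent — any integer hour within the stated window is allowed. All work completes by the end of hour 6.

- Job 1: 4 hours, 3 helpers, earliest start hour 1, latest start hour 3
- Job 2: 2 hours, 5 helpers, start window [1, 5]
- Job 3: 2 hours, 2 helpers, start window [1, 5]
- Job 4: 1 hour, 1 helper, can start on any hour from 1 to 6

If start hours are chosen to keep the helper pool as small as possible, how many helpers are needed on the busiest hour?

Early-start (Job 1@1, Job 2@1, Job 3@1, Job 4@1) gives peak 11: h1:11  h2:10  h3:3  h4:3  h5:0  h6:0.
Shift Job 2→5, Job 4→3.
Schedule Job 1@1, Job 2@5, Job 3@1, Job 4@3: h1:5  h2:5  h3:4  h4:3  h5:5  h6:5 — peak 5.
Total helper-hours = 27 over 6 hours ⇒ peak ≥ ⌈27/6⌉ = 5, so 5 is optimal.

5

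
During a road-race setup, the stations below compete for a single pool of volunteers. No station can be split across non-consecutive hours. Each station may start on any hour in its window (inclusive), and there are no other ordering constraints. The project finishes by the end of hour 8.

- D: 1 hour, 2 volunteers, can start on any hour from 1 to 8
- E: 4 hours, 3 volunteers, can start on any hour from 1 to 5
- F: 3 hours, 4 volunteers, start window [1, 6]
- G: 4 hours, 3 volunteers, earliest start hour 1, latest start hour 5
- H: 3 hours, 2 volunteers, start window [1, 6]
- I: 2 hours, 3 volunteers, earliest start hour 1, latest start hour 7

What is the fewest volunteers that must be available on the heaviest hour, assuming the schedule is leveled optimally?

Early-start (D@1, E@1, F@1, G@1, H@1, I@1) gives peak 17: h1:17  h2:15  h3:12  h4:6  h5:0  h6:0  h7:0  h8:0.
Shift F→4, G→5, I→7.
Schedule D@1, E@1, F@4, G@5, H@1, I@7: h1:7  h2:5  h3:5  h4:7  h5:7  h6:7  h7:6  h8:6 — peak 7.
Total volunteer-hours = 50 over 8 hours ⇒ peak ≥ ⌈50/8⌉ = 7, so 7 is optimal.

7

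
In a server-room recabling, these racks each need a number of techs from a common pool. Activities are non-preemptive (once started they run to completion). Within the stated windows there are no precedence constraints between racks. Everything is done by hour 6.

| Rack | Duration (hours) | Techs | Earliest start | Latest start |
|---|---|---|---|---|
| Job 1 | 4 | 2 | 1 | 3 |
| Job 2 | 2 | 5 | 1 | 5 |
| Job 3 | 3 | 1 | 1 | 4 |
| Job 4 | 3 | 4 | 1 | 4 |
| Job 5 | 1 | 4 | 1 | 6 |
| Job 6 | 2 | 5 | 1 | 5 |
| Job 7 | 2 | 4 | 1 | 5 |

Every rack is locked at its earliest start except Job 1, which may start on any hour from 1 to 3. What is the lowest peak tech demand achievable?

Job 1@1: h1:25  h2:21  h3:7  h4:2  h5:0  h6:0 → peak 25
Job 1@2: h1:23  h2:21  h3:7  h4:2  h5:2  h6:0 → peak 23
Job 1@3: h1:23  h2:19  h3:7  h4:2  h5:2  h6:2 → peak 23
Best is Job 1@2, peak 23.

23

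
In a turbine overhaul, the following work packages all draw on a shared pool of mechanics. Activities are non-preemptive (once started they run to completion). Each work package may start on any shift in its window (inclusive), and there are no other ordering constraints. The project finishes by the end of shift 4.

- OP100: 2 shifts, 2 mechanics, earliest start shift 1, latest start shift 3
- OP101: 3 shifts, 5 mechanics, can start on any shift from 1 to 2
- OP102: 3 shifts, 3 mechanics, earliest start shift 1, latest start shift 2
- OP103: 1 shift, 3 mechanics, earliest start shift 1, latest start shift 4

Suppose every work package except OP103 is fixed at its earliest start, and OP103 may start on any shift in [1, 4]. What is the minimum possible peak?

OP103@1: s1:13  s2:10  s3:8  s4:0 → peak 13
OP103@2: s1:10  s2:13  s3:8  s4:0 → peak 13
OP103@3: s1:10  s2:10  s3:11  s4:0 → peak 11
OP103@4: s1:10  s2:10  s3:8  s4:3 → peak 10
Best is OP103@4, peak 10.

10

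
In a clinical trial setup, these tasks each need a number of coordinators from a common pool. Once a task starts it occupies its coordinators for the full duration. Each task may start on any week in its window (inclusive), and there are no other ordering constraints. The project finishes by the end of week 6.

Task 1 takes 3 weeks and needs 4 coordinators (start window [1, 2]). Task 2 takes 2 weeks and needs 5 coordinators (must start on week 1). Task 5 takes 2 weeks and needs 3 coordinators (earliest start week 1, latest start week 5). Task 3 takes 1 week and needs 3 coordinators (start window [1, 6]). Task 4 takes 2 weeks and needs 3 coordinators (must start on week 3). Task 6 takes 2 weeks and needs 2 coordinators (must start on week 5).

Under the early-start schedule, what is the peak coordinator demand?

Early-start schedule: Task 1@1, Task 2@1, Task 5@1, Task 3@1, Task 4@3, Task 6@5.
Load per week: week 1: 15, week 2: 12, week 3: 7, week 4: 3, week 5: 2, week 6: 2.
Peak is 15.

15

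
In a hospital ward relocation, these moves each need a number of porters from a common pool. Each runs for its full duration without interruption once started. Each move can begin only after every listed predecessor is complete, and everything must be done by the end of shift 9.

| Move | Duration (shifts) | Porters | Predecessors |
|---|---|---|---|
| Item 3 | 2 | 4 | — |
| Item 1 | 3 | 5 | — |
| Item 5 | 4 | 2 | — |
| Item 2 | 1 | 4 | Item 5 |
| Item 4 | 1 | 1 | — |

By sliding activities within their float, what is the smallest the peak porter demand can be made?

Early-start (Item 3@1, Item 1@1, Item 5@1, Item 2@5, Item 4@1) gives peak 12: s1:12  s2:11  s3:7  s4:2  s5:4  s6:0  s7:0  s8:0  s9:0.
Shift Item 1→5, Item 2→8, Item 4→3.
Schedule Item 3@1, Item 1@5, Item 5@1, Item 2@8, Item 4@3: s1:6  s2:6  s3:3  s4:2  s5:5  s6:5  s7:5  s8:4  s9:0 — peak 6.

6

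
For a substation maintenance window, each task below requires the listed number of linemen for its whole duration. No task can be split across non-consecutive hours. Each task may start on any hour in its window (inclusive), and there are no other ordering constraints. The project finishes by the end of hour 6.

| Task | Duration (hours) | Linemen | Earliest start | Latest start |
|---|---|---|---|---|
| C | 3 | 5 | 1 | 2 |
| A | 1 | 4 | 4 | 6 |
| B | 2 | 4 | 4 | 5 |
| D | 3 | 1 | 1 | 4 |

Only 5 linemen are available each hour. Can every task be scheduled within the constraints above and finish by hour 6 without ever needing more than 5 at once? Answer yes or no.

yes

Schedule C@1, A@4, B@5, D@4: h1:5  h2:5  h3:5  h4:5  h5:5  h6:5 — peak 5 ≤ 5.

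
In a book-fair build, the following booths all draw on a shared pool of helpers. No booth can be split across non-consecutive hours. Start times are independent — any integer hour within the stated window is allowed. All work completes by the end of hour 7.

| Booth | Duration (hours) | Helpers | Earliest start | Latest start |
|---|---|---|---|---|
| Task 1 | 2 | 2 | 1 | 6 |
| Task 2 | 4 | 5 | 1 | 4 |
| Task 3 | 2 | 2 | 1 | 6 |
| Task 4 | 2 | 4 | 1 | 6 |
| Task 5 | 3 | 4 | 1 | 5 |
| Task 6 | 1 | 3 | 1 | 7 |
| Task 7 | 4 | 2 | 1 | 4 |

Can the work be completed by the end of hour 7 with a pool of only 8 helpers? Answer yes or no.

no

Total helper-hours = 59; over 7 hours the average is 59/7 > 8, so some hour must exceed 8.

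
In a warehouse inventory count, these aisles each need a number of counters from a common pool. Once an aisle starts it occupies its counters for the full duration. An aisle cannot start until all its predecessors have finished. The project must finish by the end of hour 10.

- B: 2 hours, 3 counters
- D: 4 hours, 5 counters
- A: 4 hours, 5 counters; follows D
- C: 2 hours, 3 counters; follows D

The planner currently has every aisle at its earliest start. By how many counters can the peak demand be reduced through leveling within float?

2

Early-start peak: h1:8  h2:8  h3:5  h4:5  h5:8  h6:8  h7:5  h8:5  h9:0  h10:0 ⇒ 8.
Leveled (B@5, D@1, A@7, C@5): h1:5  h2:5  h3:5  h4:5  h5:6  h6:6  h7:5  h8:5  h9:5  h10:5 ⇒ 6.
Reduction 8 − 6 = 2.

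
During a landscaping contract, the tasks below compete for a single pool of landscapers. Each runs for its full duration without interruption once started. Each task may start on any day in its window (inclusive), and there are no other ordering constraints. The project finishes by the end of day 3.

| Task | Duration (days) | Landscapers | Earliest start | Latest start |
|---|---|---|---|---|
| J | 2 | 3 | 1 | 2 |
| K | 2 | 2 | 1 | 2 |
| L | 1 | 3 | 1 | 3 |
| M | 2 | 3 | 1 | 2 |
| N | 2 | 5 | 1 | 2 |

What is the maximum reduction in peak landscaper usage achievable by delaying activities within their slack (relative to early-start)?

3

Early-start peak: d1:16  d2:13  d3:0 ⇒ 16.
Leveled (J@1, K@1, L@1, M@1, N@2): d1:11  d2:13  d3:5 ⇒ 13.
Reduction 16 − 13 = 3.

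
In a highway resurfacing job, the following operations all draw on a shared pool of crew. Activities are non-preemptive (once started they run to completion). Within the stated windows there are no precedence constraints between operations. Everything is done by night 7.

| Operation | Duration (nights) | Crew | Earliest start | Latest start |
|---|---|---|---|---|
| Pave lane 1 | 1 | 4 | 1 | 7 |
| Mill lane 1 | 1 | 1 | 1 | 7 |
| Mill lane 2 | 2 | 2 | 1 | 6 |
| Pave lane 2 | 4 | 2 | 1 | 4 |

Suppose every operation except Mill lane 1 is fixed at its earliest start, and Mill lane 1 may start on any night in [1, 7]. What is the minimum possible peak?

Mill lane 1@1: n1:9  n2:4  n3:2  n4:2  n5:0  n6:0  n7:0 → peak 9
Mill lane 1@2: n1:8  n2:5  n3:2  n4:2  n5:0  n6:0  n7:0 → peak 8
Mill lane 1@3: n1:8  n2:4  n3:3  n4:2  n5:0  n6:0  n7:0 → peak 8
Mill lane 1@4: n1:8  n2:4  n3:2  n4:3  n5:0  n6:0  n7:0 → peak 8
Mill lane 1@5: n1:8  n2:4  n3:2  n4:2  n5:1  n6:0  n7:0 → peak 8
Mill lane 1@6: n1:8  n2:4  n3:2  n4:2  n5:0  n6:1  n7:0 → peak 8
Mill lane 1@7: n1:8  n2:4  n3:2  n4:2  n5:0  n6:0  n7:1 → peak 8
Best is Mill lane 1@2, peak 8.

8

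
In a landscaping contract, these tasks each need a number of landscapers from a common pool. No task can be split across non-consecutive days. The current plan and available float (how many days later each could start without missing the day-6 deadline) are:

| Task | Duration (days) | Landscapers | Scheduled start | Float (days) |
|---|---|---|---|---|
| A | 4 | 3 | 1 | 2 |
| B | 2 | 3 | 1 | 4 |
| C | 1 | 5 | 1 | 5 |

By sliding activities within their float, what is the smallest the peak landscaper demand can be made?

6

Early-start (A@1, B@1, C@1) gives peak 11: d1:11  d2:6  d3:3  d4:3  d5:0  d6:0.
Shift C→5.
Schedule A@1, B@1, C@5: d1:6  d2:6  d3:3  d4:3  d5:5  d6:0 — peak 6.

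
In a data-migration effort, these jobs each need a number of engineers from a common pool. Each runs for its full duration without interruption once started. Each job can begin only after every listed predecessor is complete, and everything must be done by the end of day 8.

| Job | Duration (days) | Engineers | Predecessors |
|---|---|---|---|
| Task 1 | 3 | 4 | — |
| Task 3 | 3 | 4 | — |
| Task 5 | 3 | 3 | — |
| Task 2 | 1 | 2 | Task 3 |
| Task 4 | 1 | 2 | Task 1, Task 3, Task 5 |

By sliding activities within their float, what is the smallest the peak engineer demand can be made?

Early-start (Task 1@1, Task 3@1, Task 5@1, Task 2@4, Task 4@4) gives peak 11: d1:11  d2:11  d3:11  d4:4  d5:0  d6:0  d7:0  d8:0.
Shift Task 3→4, Task 2→7, Task 4→7.
Schedule Task 1@1, Task 3@4, Task 5@1, Task 2@7, Task 4@7: d1:7  d2:7  d3:7  d4:4  d5:4  d6:4  d7:4  d8:0 — peak 7.

7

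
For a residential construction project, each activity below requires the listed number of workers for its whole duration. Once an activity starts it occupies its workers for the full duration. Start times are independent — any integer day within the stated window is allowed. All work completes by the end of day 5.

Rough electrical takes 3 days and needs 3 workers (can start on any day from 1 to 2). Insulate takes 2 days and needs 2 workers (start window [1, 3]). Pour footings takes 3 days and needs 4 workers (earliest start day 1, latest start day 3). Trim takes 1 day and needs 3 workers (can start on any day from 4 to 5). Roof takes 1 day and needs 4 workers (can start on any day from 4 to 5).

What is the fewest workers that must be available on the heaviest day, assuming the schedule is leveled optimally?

8

Early-start (Rough electrical@1, Insulate@1, Pour footings@1, Trim@4, Roof@4) gives peak 9: d1:9  d2:9  d3:7  d4:7  d5:0.
Shift Pour footings→3, Roof→5.
Schedule Rough electrical@1, Insulate@1, Pour footings@3, Trim@4, Roof@5: d1:5  d2:5  d3:7  d4:7  d5:8 — peak 8.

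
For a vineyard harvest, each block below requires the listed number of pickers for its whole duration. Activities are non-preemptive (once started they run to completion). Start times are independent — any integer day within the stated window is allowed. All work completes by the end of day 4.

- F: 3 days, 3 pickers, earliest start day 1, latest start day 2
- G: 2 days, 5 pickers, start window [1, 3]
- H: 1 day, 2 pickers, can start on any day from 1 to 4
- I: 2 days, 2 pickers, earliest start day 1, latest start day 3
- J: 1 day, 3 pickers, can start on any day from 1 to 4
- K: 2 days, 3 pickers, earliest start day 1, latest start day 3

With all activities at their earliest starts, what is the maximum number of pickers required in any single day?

Early-start schedule: F@1, G@1, H@1, I@1, J@1, K@1.
Load per day: day 1: 18, day 2: 13, day 3: 3, day 4: 0.
Peak is 18.

18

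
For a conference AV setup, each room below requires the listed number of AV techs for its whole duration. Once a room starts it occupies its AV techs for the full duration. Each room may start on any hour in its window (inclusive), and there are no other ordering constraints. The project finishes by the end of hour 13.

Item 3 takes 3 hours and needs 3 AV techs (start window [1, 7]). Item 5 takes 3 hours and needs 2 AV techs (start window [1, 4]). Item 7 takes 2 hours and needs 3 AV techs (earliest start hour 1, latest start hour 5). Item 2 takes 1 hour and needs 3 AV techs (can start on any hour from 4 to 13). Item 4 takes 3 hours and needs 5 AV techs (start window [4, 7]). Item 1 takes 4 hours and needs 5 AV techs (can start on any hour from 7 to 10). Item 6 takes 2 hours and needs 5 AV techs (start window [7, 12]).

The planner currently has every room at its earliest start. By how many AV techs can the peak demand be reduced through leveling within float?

3

Early-start peak: h1:8  h2:8  h3:5  h4:8  h5:5  h6:5  h7:10  h8:10  h9:5  h10:5  h11:0  h12:0  h13:0 ⇒ 10.
Leveled (Item 3@1, Item 5@3, Item 7@1, Item 2@4, Item 4@5, Item 1@8, Item 6@12): h1:6  h2:6  h3:5  h4:5  h5:7  h6:5  h7:5  h8:5  h9:5  h10:5  h11:5  h12:5  h13:5 ⇒ 7.
Reduction 10 − 7 = 3.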